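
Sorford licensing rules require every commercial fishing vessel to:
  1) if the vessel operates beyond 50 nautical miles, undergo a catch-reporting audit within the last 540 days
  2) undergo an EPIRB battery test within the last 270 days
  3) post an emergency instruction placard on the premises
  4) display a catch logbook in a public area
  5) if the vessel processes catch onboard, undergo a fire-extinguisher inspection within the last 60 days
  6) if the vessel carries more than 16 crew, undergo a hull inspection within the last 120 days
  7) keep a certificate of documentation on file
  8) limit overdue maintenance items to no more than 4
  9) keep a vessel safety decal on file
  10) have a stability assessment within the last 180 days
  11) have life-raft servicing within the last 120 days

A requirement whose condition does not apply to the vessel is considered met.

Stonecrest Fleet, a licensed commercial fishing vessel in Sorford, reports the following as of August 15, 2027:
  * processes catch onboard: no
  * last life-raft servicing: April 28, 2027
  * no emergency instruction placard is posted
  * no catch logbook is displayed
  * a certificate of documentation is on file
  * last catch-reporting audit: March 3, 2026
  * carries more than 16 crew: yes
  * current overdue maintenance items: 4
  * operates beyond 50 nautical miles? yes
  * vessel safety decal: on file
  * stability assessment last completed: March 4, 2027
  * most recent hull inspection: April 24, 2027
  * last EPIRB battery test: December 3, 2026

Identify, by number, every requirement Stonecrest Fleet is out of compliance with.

3, 4

1. condition 'operates beyond 50 nautical miles' holds; catch-reporting audit 530 days ago vs limit 540 → met
2. EPIRB battery test 255 days ago vs limit 270 → met
3. emergency instruction placard absent → not met
4. catch logbook absent → not met
5. condition 'processes catch onboard' does not hold → requirement n/a → met
6. condition 'carries more than 16 crew' holds; hull inspection 113 days ago vs limit 120 → met
7. certificate of documentation present → met
8. overdue maintenance items 4 ≤ 4 → met
9. vessel safety decal present → met
10. stability assessment 164 days ago vs limit 180 → met
11. life-raft servicing 109 days ago vs limit 120 → met
Not met: 3, 4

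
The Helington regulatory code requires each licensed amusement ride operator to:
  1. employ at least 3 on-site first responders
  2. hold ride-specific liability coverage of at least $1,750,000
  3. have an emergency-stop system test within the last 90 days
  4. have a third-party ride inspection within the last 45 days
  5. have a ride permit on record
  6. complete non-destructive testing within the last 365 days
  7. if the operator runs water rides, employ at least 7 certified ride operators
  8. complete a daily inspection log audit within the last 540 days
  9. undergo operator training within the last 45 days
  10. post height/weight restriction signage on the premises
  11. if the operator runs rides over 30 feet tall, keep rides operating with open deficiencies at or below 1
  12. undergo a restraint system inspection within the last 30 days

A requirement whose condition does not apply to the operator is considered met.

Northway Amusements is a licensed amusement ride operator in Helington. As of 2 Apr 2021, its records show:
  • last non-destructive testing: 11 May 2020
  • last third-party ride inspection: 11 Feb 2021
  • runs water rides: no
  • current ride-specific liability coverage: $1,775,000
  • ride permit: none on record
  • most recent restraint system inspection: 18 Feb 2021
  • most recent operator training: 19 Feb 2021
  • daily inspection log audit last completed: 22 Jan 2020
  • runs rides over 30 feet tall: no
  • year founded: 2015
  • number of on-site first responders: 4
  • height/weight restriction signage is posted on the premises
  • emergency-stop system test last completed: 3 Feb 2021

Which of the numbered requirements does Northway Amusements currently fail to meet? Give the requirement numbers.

4, 5, 12

1. on-site first responders 4 ≥ 3 → met
2. ride-specific liability coverage $1,775,000 ≥ $1,750,000 → met
3. emergency-stop system test 58 days ago vs limit 90 → met
4. third-party ride inspection 50 days ago vs limit 45 → not met
5. ride permit absent → not met
6. non-destructive testing 326 days ago vs limit 365 → met
7. condition 'runs water rides' does not hold → requirement n/a → met
8. daily inspection log audit 436 days ago vs limit 540 → met
9. operator training 42 days ago vs limit 45 → met
10. height/weight restriction signage present → met
11. condition 'runs rides over 30 feet tall' does not hold → requirement n/a → met
12. restraint system inspection 43 days ago vs limit 30 → not met
Not met: 4, 5, 12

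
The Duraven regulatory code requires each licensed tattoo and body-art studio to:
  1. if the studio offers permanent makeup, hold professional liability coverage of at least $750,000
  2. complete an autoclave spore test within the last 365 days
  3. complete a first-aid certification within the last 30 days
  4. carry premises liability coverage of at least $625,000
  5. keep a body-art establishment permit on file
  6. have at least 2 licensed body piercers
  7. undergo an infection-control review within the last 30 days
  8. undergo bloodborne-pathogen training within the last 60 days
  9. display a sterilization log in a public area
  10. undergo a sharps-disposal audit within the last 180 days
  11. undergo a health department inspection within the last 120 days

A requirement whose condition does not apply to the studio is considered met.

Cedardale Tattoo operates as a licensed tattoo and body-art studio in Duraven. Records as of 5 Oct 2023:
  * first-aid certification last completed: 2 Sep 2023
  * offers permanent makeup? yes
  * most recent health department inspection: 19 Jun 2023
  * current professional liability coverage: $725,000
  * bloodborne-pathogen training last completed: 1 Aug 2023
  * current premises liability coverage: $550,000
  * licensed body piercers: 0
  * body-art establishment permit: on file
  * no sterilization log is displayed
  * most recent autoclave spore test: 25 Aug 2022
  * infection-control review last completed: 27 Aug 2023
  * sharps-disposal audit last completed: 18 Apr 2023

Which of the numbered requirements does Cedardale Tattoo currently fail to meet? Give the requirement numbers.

1, 2, 3, 4, 6, 7, 8, 9

1. condition 'offers permanent makeup' holds; professional liability coverage $725,000 < $750,000 → not met
2. autoclave spore test 406 days ago vs limit 365 → not met
3. first-aid certification 33 days ago vs limit 30 → not met
4. premises liability coverage $550,000 < $625,000 → not met
5. body-art establishment permit present → met
6. licensed body piercers 0 < 2 → not met
7. infection-control review 39 days ago vs limit 30 → not met
8. bloodborne-pathogen training 65 days ago vs limit 60 → not met
9. sterilization log absent → not met
10. sharps-disposal audit 170 days ago vs limit 180 → met
11. health department inspection 108 days ago vs limit 120 → met
Not met: 1, 2, 3, 4, 6, 7, 8, 9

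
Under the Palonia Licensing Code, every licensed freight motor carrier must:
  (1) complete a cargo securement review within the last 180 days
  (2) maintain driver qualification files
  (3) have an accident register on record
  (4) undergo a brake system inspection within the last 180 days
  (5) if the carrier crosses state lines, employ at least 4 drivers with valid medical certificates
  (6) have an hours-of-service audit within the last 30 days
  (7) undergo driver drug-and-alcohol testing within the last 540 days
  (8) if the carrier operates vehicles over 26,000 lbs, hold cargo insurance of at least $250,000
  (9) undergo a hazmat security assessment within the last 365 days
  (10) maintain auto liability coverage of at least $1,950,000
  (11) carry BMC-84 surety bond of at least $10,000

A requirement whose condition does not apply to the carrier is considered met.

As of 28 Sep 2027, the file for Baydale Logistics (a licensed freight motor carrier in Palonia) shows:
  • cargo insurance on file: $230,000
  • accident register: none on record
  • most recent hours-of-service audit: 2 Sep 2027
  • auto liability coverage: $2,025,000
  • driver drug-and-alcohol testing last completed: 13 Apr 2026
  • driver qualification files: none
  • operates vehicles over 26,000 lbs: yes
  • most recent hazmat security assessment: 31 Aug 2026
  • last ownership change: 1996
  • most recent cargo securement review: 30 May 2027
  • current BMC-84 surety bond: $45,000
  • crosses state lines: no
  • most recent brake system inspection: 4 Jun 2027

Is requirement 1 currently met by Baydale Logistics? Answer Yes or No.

Yes

1. cargo securement review 121 days ago vs limit 180 → met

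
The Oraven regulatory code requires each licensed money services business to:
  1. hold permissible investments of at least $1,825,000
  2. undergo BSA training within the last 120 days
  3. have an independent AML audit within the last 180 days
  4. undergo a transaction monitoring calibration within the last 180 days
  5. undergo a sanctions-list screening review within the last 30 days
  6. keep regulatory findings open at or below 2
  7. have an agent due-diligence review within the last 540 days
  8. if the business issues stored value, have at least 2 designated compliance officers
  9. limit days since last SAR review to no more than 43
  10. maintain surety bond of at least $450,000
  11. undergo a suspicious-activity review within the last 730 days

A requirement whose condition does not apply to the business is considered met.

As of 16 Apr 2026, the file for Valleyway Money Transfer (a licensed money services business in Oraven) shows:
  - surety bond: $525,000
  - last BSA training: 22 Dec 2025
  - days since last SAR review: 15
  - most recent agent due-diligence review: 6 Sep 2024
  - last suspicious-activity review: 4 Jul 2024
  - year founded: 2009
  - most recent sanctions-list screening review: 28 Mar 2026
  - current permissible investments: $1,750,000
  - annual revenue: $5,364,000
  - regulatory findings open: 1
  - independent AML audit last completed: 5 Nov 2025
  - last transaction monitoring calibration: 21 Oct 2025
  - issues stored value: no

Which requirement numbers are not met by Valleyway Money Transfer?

1, 7

1. permissible investments $1,750,000 < $1,825,000 → not met
2. BSA training 115 days ago vs limit 120 → met
3. independent AML audit 162 days ago vs limit 180 → met
4. transaction monitoring calibration 177 days ago vs limit 180 → met
5. sanctions-list screening review 19 days ago vs limit 30 → met
6. regulatory findings open 1 ≤ 2 → met
7. agent due-diligence review 587 days ago vs limit 540 → not met
8. condition 'issues stored value' does not hold → requirement n/a → met
9. days since last SAR review 15 ≤ 43 → met
10. surety bond $525,000 ≥ $450,000 → met
11. suspicious-activity review 651 days ago vs limit 730 → met
Not met: 1, 7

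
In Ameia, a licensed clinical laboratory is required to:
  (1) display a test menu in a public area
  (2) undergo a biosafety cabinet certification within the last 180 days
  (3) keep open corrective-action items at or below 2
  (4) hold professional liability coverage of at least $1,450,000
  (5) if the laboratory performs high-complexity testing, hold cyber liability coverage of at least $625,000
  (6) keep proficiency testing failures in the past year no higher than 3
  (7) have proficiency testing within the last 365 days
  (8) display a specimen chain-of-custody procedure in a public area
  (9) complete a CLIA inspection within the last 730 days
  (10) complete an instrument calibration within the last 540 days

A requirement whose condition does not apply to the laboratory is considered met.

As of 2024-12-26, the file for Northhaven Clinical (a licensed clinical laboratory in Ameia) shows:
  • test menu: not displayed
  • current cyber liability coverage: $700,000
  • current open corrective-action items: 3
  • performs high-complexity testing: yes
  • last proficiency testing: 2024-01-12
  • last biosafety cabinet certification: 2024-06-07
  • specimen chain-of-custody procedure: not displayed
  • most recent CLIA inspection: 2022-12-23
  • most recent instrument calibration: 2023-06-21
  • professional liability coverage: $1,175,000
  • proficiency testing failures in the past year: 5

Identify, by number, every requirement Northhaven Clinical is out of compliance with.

1, 2, 3, 4, 6, 8, 9, 10

1. test menu absent → not met
2. biosafety cabinet certification 202 days ago vs limit 180 → not met
3. open corrective-action items 3 > 2 → not met
4. professional liability coverage $1,175,000 < $1,450,000 → not met
5. condition 'performs high-complexity testing' holds; cyber liability coverage $700,000 ≥ $625,000 → met
6. proficiency testing failures in the past year 5 > 3 → not met
7. proficiency testing 349 days ago vs limit 365 → met
8. specimen chain-of-custody procedure absent → not met
9. CLIA inspection 734 days ago vs limit 730 → not met
10. instrument calibration 554 days ago vs limit 540 → not met
Not met: 1, 2, 3, 4, 6, 8, 9, 10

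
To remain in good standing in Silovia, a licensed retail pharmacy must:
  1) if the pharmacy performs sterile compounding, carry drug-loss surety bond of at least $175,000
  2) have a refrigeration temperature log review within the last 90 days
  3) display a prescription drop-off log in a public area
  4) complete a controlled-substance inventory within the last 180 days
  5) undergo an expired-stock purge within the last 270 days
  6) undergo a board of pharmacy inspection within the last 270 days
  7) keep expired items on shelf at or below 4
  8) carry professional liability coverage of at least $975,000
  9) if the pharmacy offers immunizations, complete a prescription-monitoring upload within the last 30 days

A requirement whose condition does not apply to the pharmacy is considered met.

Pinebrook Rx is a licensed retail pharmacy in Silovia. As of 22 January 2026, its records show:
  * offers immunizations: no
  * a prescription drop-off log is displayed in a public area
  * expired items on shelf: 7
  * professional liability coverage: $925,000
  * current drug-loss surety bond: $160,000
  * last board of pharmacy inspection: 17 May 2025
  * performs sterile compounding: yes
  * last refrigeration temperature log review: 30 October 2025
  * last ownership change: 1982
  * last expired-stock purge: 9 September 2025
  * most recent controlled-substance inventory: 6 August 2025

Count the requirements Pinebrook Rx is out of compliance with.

1. condition 'performs sterile compounding' holds; drug-loss surety bond $160,000 < $175,000 → not met
2. refrigeration temperature log review 84 days ago vs limit 90 → met
3. prescription drop-off log present → met
4. controlled-substance inventory 169 days ago vs limit 180 → met
5. expired-stock purge 135 days ago vs limit 270 → met
6. board of pharmacy inspection 250 days ago vs limit 270 → met
7. expired items on shelf 7 > 4 → not met
8. professional liability coverage $925,000 < $975,000 → not met
9. condition 'offers immunizations' does not hold → requirement n/a → met
Not met: 3 of 9

3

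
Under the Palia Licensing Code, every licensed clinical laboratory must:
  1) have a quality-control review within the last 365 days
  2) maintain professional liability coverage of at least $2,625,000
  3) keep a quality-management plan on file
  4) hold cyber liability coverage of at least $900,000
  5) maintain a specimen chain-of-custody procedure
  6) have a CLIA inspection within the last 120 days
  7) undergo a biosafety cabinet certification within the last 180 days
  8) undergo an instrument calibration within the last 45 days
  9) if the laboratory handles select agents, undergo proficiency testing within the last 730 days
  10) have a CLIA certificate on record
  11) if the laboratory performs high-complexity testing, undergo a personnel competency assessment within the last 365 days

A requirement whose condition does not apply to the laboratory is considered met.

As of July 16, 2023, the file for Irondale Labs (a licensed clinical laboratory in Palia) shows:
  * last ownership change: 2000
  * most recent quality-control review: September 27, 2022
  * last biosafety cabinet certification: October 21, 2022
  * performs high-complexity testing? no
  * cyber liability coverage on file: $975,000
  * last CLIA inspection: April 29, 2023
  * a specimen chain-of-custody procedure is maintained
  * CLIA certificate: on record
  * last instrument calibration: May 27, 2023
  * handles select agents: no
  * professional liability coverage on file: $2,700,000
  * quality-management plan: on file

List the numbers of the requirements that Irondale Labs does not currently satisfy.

7, 8

1. quality-control review 292 days ago vs limit 365 → met
2. professional liability coverage $2,700,000 ≥ $2,625,000 → met
3. quality-management plan present → met
4. cyber liability coverage $975,000 ≥ $900,000 → met
5. specimen chain-of-custody procedure present → met
6. CLIA inspection 78 days ago vs limit 120 → met
7. biosafety cabinet certification 268 days ago vs limit 180 → not met
8. instrument calibration 50 days ago vs limit 45 → not met
9. condition 'handles select agents' does not hold → requirement n/a → met
10. CLIA certificate present → met
11. condition 'performs high-complexity testing' does not hold → requirement n/a → met
Not met: 7, 8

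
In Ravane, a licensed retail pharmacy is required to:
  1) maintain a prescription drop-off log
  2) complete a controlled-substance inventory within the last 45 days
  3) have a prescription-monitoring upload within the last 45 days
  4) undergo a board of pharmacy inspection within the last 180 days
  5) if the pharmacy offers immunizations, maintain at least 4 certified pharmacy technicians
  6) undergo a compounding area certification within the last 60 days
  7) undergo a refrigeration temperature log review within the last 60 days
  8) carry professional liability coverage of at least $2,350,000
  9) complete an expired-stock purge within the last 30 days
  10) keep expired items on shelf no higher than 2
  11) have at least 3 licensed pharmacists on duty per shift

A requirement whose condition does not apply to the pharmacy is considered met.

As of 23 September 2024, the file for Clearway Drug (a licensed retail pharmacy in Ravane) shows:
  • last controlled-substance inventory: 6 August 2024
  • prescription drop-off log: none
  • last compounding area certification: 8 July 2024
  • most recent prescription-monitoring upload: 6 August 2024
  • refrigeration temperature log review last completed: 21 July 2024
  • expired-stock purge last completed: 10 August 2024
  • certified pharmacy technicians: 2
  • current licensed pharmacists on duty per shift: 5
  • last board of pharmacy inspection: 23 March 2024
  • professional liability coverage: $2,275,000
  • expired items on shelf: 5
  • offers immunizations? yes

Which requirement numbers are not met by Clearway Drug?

1, 2, 3, 4, 5, 6, 7, 8, 9, 10

1. prescription drop-off log absent → not met
2. controlled-substance inventory 48 days ago vs limit 45 → not met
3. prescription-monitoring upload 48 days ago vs limit 45 → not met
4. board of pharmacy inspection 184 days ago vs limit 180 → not met
5. condition 'offers immunizations' holds; certified pharmacy technicians 2 < 4 → not met
6. compounding area certification 77 days ago vs limit 60 → not met
7. refrigeration temperature log review 64 days ago vs limit 60 → not met
8. professional liability coverage $2,275,000 < $2,350,000 → not met
9. expired-stock purge 44 days ago vs limit 30 → not met
10. expired items on shelf 5 > 2 → not met
11. licensed pharmacists on duty per shift 5 ≥ 3 → met
Not met: 1, 2, 3, 4, 5, 6, 7, 8, 9, 10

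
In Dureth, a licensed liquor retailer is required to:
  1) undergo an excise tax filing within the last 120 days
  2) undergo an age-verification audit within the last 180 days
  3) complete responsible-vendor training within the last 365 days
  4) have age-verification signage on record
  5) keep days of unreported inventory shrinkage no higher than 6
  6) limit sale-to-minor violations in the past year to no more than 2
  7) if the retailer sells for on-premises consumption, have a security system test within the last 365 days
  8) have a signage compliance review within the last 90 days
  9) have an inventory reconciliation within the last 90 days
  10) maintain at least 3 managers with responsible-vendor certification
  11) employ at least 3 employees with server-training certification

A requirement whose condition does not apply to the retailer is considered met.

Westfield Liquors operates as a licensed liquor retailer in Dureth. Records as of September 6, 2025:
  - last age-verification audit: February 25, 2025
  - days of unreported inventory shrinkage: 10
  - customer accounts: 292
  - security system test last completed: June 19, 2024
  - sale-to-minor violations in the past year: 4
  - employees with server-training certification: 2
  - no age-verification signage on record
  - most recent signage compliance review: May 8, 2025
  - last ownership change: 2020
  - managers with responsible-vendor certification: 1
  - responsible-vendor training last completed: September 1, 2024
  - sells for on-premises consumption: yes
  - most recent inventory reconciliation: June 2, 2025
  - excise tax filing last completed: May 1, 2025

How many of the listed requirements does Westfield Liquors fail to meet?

1. excise tax filing 128 days ago vs limit 120 → not met
2. age-verification audit 193 days ago vs limit 180 → not met
3. responsible-vendor training 370 days ago vs limit 365 → not met
4. age-verification signage absent → not met
5. days of unreported inventory shrinkage 10 > 6 → not met
6. sale-to-minor violations in the past year 4 > 2 → not met
7. condition 'sells for on-premises consumption' holds; security system test 444 days ago vs limit 365 → not met
8. signage compliance review 121 days ago vs limit 90 → not met
9. inventory reconciliation 96 days ago vs limit 90 → not met
10. managers with responsible-vendor certification 1 < 3 → not met
11. employees with server-training certification 2 < 3 → not met
Not met: 11 of 11

11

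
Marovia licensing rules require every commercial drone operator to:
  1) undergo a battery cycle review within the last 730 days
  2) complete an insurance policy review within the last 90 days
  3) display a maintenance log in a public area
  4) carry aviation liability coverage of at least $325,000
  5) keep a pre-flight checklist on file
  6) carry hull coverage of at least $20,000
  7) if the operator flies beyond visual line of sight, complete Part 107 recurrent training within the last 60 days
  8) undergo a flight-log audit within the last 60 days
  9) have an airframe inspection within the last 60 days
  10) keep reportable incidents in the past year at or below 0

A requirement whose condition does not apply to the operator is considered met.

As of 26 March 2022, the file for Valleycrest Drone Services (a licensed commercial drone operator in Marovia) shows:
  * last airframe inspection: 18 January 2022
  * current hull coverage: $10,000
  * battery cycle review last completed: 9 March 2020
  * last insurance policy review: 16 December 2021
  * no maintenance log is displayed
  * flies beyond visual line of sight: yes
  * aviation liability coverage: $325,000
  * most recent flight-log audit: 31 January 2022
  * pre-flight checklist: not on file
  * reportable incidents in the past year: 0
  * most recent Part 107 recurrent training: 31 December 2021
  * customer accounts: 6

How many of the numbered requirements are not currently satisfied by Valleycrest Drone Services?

1. battery cycle review 747 days ago vs limit 730 → not met
2. insurance policy review 100 days ago vs limit 90 → not met
3. maintenance log absent → not met
4. aviation liability coverage $325,000 ≥ $325,000 → met
5. pre-flight checklist absent → not met
6. hull coverage $10,000 < $20,000 → not met
7. condition 'flies beyond visual line of sight' holds; Part 107 recurrent training 85 days ago vs limit 60 → not met
8. flight-log audit 54 days ago vs limit 60 → met
9. airframe inspection 67 days ago vs limit 60 → not met
10. reportable incidents in the past year 0 ≤ 0 → met
Not met: 7 of 10

7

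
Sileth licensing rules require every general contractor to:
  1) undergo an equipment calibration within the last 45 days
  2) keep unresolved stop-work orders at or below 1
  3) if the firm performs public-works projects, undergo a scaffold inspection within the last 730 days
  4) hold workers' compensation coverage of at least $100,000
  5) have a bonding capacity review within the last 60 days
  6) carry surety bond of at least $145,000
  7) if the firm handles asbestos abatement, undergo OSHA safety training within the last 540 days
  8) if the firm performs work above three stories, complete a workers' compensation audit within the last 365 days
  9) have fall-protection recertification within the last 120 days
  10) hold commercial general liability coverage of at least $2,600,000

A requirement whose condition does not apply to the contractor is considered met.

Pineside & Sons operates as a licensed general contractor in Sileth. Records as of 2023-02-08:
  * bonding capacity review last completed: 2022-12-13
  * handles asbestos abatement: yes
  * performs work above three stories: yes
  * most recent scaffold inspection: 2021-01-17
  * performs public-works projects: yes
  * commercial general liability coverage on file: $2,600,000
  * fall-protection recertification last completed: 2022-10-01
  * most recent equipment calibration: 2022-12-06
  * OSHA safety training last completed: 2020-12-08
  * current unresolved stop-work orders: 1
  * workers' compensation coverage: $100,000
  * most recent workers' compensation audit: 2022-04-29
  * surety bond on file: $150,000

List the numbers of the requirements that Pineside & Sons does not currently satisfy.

1. equipment calibration 64 days ago vs limit 45 → not met
2. unresolved stop-work orders 1 ≤ 1 → met
3. condition 'performs public-works projects' holds; scaffold inspection 752 days ago vs limit 730 → not met
4. workers' compensation coverage $100,000 ≥ $100,000 → met
5. bonding capacity review 57 days ago vs limit 60 → met
6. surety bond $150,000 ≥ $145,000 → met
7. condition 'handles asbestos abatement' holds; OSHA safety training 792 days ago vs limit 540 → not met
8. condition 'performs work above three stories' holds; workers' compensation audit 285 days ago vs limit 365 → met
9. fall-protection recertification 130 days ago vs limit 120 → not met
10. commercial general liability coverage $2,600,000 ≥ $2,600,000 → met
Not met: 1, 3, 7, 9

1, 3, 7, 9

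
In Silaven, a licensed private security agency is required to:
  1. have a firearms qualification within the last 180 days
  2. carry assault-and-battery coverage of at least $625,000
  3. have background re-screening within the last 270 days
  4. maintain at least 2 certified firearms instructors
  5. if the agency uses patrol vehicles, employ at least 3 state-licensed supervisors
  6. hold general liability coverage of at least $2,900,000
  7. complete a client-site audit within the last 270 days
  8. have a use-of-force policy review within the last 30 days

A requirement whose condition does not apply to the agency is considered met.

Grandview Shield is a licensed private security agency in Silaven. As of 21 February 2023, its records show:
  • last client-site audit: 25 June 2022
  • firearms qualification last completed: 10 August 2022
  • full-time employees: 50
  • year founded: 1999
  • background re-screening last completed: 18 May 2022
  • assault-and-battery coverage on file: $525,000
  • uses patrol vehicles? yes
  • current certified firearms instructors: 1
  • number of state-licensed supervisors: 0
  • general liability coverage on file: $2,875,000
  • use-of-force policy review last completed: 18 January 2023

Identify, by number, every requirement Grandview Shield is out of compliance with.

1. firearms qualification 195 days ago vs limit 180 → not met
2. assault-and-battery coverage $525,000 < $625,000 → not met
3. background re-screening 279 days ago vs limit 270 → not met
4. certified firearms instructors 1 < 2 → not met
5. condition 'uses patrol vehicles' holds; state-licensed supervisors 0 < 3 → not met
6. general liability coverage $2,875,000 < $2,900,000 → not met
7. client-site audit 241 days ago vs limit 270 → met
8. use-of-force policy review 34 days ago vs limit 30 → not met
Not met: 1, 2, 3, 4, 5, 6, 8

1, 2, 3, 4, 5, 6, 8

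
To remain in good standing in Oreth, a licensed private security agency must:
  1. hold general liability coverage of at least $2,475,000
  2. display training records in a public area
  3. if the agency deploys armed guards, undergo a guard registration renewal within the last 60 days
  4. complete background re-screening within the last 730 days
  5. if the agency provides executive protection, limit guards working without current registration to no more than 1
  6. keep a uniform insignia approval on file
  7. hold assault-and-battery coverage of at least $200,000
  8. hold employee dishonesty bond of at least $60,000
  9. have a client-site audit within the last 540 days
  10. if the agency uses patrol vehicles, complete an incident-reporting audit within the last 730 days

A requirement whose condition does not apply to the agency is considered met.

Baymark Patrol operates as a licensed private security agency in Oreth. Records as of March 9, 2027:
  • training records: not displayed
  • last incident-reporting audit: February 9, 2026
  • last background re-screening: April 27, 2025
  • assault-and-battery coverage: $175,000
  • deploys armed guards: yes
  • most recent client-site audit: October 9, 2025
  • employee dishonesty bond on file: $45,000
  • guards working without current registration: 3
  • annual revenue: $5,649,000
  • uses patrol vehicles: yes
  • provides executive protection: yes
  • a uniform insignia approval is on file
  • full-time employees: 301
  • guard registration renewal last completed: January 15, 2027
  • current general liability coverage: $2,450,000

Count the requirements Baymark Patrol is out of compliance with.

5

1. general liability coverage $2,450,000 < $2,475,000 → not met
2. training records absent → not met
3. condition 'deploys armed guards' holds; guard registration renewal 53 days ago vs limit 60 → met
4. background re-screening 681 days ago vs limit 730 → met
5. condition 'provides executive protection' holds; guards working without current registration 3 > 1 → not met
6. uniform insignia approval present → met
7. assault-and-battery coverage $175,000 < $200,000 → not met
8. employee dishonesty bond $45,000 < $60,000 → not met
9. client-site audit 516 days ago vs limit 540 → met
10. condition 'uses patrol vehicles' holds; incident-reporting audit 393 days ago vs limit 730 → met
Not met: 5 of 10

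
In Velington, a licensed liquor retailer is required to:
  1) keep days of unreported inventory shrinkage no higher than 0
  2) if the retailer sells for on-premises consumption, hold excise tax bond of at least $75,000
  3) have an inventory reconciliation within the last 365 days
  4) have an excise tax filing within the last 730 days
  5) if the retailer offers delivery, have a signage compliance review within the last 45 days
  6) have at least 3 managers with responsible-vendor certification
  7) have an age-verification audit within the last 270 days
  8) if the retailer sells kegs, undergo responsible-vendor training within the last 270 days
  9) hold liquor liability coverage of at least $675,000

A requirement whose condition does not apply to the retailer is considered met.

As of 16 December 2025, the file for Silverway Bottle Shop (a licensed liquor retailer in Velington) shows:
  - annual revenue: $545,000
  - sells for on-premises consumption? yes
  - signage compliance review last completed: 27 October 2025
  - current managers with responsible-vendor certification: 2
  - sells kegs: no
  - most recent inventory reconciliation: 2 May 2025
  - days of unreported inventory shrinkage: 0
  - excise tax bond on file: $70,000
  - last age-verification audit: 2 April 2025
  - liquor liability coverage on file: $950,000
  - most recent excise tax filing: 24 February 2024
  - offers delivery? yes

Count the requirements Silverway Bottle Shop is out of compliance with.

1. days of unreported inventory shrinkage 0 ≤ 0 → met
2. condition 'sells for on-premises consumption' holds; excise tax bond $70,000 < $75,000 → not met
3. inventory reconciliation 228 days ago vs limit 365 → met
4. excise tax filing 661 days ago vs limit 730 → met
5. condition 'offers delivery' holds; signage compliance review 50 days ago vs limit 45 → not met
6. managers with responsible-vendor certification 2 < 3 → not met
7. age-verification audit 258 days ago vs limit 270 → met
8. condition 'sells kegs' does not hold → requirement n/a → met
9. liquor liability coverage $950,000 ≥ $675,000 → met
Not met: 3 of 9

3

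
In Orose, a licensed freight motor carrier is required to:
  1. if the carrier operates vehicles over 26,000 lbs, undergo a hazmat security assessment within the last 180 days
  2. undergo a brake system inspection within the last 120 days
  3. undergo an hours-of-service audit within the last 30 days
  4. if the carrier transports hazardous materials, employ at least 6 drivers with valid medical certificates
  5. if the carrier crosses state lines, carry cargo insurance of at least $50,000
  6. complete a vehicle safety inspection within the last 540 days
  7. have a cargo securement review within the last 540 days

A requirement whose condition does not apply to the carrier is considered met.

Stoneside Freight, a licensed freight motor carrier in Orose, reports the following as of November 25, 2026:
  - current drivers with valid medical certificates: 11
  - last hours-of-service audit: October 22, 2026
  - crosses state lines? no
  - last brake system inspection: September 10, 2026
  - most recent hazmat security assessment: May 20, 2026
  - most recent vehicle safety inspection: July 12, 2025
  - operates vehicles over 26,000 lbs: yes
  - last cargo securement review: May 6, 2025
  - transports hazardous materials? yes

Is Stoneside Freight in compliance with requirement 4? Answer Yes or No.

4. condition 'transports hazardous materials' holds; drivers with valid medical certificates 11 ≥ 6 → met

Yes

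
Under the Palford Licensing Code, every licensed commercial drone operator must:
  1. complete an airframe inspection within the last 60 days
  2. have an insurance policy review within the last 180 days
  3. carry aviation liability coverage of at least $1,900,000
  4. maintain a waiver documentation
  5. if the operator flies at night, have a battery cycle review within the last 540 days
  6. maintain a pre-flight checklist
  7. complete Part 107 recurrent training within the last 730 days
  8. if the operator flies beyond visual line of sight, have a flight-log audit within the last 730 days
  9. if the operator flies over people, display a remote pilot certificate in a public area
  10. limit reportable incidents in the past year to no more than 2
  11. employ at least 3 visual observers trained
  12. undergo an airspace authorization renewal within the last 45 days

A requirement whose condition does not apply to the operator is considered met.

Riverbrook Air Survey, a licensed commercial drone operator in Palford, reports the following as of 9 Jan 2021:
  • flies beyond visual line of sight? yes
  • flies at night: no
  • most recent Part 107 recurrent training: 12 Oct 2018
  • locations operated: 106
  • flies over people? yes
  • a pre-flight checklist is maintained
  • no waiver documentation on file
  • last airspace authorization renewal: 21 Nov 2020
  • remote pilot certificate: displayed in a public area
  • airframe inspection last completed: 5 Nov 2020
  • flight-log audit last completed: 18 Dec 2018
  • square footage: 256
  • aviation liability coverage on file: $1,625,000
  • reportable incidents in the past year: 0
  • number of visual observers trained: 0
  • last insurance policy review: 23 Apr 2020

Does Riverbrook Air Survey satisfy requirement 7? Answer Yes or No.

No

7. Part 107 recurrent training 820 days ago vs limit 730 → not met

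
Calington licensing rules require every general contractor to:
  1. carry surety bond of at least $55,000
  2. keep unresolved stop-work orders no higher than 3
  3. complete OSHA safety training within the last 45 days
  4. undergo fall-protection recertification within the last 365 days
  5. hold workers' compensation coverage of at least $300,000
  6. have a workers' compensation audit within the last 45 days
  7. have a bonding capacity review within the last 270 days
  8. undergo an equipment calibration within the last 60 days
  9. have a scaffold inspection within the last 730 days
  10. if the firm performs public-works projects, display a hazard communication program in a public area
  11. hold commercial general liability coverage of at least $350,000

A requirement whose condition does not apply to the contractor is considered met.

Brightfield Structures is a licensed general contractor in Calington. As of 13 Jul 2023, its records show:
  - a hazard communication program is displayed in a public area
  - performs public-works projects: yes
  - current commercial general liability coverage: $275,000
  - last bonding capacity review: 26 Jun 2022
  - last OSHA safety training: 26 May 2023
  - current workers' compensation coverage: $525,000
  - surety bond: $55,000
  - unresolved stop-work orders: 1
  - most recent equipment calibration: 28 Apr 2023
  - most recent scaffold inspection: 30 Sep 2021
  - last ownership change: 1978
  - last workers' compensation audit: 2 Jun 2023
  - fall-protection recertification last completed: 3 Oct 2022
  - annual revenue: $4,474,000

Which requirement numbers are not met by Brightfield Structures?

1. surety bond $55,000 ≥ $55,000 → met
2. unresolved stop-work orders 1 ≤ 3 → met
3. OSHA safety training 48 days ago vs limit 45 → not met
4. fall-protection recertification 283 days ago vs limit 365 → met
5. workers' compensation coverage $525,000 ≥ $300,000 → met
6. workers' compensation audit 41 days ago vs limit 45 → met
7. bonding capacity review 382 days ago vs limit 270 → not met
8. equipment calibration 76 days ago vs limit 60 → not met
9. scaffold inspection 651 days ago vs limit 730 → met
10. condition 'performs public-works projects' holds; hazard communication program present → met
11. commercial general liability coverage $275,000 < $350,000 → not met
Not met: 3, 7, 8, 11

3, 7, 8, 11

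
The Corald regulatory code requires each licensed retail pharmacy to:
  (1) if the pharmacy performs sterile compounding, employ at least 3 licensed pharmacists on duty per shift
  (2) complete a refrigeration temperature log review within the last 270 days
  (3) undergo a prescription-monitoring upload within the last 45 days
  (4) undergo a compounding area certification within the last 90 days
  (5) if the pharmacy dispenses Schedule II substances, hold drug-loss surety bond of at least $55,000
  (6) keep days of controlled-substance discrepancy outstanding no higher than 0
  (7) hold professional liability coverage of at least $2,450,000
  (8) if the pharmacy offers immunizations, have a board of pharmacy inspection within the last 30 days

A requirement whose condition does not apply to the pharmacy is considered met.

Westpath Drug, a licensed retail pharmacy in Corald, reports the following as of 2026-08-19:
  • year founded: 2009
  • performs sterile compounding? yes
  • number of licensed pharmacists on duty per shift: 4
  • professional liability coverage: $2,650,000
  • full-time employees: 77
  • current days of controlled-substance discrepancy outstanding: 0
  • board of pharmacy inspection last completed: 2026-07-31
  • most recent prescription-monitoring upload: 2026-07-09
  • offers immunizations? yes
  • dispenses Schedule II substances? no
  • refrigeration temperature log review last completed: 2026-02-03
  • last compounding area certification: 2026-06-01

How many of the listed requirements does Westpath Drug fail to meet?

1. condition 'performs sterile compounding' holds; licensed pharmacists on duty per shift 4 ≥ 3 → met
2. refrigeration temperature log review 197 days ago vs limit 270 → met
3. prescription-monitoring upload 41 days ago vs limit 45 → met
4. compounding area certification 79 days ago vs limit 90 → met
5. condition 'dispenses Schedule II substances' does not hold → requirement n/a → met
6. days of controlled-substance discrepancy outstanding 0 ≤ 0 → met
7. professional liability coverage $2,650,000 ≥ $2,450,000 → met
8. condition 'offers immunizations' holds; board of pharmacy inspection 19 days ago vs limit 30 → met
Not met: 0 of 8

0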